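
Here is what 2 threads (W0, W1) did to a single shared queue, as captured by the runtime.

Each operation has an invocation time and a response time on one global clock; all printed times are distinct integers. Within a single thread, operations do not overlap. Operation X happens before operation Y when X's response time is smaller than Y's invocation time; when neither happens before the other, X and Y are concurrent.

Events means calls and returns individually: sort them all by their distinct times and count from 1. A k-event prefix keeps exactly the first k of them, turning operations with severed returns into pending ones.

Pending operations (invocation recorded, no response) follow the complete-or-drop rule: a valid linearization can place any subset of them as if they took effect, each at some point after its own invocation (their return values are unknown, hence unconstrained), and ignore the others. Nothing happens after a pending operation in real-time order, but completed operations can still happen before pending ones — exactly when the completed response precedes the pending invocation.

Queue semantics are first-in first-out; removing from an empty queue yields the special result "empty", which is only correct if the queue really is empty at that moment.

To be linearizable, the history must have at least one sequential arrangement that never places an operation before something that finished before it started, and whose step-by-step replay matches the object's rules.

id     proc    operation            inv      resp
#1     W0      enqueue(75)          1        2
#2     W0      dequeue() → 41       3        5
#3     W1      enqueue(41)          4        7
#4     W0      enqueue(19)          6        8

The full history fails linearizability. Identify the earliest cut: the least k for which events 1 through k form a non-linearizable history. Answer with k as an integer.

5

one valid order for events 1..4 is #1:
1. #1 enqueue(75), leaving queue <75>
include event 5 — #2 responding at 5 — and every candidate order breaks
no completion choice of the 1 pending operation (#3) rescues it — every subset was tried
take #1, #2 (pending dropped): step 2 already fails, because #2 dequeue() → 41 cannot occur there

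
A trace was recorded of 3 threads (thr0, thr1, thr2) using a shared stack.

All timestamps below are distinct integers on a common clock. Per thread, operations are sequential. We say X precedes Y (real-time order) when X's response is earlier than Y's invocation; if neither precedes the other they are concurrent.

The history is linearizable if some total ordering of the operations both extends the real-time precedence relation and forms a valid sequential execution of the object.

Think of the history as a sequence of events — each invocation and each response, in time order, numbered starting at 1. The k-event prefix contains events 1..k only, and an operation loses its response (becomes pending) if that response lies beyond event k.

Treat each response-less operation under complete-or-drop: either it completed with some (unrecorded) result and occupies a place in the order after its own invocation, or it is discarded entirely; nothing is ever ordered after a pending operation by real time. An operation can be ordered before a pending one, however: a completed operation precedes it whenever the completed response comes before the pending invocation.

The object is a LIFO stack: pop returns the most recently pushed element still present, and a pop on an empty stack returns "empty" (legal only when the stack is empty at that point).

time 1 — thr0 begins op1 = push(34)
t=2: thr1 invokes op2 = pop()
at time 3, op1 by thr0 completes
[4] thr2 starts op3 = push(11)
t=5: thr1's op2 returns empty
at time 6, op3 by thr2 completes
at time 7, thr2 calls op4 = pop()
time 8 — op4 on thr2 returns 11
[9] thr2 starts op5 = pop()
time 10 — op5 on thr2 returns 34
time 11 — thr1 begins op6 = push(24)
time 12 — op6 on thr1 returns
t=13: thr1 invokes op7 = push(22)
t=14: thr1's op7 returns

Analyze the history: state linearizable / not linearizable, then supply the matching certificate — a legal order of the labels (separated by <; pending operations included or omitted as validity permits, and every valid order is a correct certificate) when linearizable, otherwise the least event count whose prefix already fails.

1. op2 pop() → empty, leaving stack <>
2. op1 push(34), leaving stack <34>
3. op3 push(11), leaving stack <34,11>
4. op4 pop() → 11, leaving stack <34>
5. op5 pop() → 34, leaving stack <>
6. op6 push(24), leaving stack <24>
7. op7 push(22), leaving stack <24,22>

linearizable — witness: op2 < op1 < op3 < op4 < op5 < op6 < op7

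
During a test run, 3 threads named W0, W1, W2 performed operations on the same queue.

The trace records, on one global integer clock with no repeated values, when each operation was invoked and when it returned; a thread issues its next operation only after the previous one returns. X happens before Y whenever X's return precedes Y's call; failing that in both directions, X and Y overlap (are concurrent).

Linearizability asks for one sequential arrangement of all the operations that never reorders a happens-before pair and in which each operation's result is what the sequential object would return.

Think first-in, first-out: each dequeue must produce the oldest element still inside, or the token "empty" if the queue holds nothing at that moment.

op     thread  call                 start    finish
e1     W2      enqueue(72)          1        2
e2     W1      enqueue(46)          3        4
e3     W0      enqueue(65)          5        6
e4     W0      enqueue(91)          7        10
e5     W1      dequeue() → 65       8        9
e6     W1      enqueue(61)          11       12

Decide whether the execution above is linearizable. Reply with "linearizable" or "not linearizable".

through event 8 a valid linearization exists; event 9 (e5 responding at time 9) ends that
a single order respects real time; the 4 completed queue operations fail replay along it
no completion choice of the 1 pending operation (e4) rescues it — every subset was tried
take e1, e2, e3, e5 (pending dropped): step 4 already fails, because e5 dequeue() → 65 cannot occur there

not linearizable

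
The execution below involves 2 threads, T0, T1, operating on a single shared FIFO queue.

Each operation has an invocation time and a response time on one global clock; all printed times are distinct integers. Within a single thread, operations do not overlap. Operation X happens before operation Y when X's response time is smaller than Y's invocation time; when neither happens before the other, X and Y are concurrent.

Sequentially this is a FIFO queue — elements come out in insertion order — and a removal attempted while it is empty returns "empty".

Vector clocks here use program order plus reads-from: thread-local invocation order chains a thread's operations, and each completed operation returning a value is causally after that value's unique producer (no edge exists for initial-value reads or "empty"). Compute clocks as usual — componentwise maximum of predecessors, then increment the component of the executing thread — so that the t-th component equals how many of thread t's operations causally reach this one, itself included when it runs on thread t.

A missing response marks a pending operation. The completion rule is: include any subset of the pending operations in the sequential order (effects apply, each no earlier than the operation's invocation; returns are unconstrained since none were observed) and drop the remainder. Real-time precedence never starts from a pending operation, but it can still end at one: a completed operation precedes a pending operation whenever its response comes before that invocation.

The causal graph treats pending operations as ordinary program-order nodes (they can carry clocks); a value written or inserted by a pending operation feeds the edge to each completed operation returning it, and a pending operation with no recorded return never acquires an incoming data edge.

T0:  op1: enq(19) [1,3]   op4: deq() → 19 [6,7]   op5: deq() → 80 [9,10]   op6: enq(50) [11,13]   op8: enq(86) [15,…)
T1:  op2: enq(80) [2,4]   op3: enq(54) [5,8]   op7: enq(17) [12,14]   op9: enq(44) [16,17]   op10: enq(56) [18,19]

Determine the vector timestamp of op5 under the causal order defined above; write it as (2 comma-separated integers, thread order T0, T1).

(3, 1)

no predecessors for op2 (invoked 2): T1 increments from zero → (0, 1)
no predecessors for op1 (invoked 1): T0 increments from zero → (1, 0)
merge at op3 (invoked 5): VC(op2)=(0, 1), own-thread bump on T1 → (0, 2)
merge at op4 (invoked 6): VC(op1)=(1, 0), own-thread bump on T0 → (2, 0)
merge at op7 (invoked 12): VC(op3)=(0, 2), own-thread bump on T1 → (0, 3)
merge at op9 (invoked 16): VC(op7)=(0, 3), own-thread bump on T1 → (0, 4)
merge at op5 (invoked 9): VC(op2)=(0, 1), VC(op4)=(2, 0), own-thread bump on T0 → (3, 1)
merge at op10 (invoked 18): VC(op9)=(0, 4), own-thread bump on T1 → (0, 5)
merge at op6 (invoked 11): VC(op5)=(3, 1), own-thread bump on T0 → (4, 1)
merge at op8 (invoked 15): VC(op6)=(4, 1), own-thread bump on T0 → (5, 1)
target: VC(op5) = (3, 1)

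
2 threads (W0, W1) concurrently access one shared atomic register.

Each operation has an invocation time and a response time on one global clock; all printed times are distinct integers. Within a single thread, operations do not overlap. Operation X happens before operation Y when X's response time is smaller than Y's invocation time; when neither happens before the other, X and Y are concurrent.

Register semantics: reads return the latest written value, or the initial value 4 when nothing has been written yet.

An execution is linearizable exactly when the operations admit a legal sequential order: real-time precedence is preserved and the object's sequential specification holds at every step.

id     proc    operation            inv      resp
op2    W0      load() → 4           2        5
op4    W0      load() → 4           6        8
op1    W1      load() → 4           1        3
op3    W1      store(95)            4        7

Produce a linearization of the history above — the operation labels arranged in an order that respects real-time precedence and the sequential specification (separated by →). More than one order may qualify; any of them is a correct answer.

step 1: op1 load() → 4 — value 4
step 2: op2 load() → 4 — value 4
step 3: op4 load() → 4 — value 4
step 4: op3 store(95) — value 95

op1 → op2 → op4 → op3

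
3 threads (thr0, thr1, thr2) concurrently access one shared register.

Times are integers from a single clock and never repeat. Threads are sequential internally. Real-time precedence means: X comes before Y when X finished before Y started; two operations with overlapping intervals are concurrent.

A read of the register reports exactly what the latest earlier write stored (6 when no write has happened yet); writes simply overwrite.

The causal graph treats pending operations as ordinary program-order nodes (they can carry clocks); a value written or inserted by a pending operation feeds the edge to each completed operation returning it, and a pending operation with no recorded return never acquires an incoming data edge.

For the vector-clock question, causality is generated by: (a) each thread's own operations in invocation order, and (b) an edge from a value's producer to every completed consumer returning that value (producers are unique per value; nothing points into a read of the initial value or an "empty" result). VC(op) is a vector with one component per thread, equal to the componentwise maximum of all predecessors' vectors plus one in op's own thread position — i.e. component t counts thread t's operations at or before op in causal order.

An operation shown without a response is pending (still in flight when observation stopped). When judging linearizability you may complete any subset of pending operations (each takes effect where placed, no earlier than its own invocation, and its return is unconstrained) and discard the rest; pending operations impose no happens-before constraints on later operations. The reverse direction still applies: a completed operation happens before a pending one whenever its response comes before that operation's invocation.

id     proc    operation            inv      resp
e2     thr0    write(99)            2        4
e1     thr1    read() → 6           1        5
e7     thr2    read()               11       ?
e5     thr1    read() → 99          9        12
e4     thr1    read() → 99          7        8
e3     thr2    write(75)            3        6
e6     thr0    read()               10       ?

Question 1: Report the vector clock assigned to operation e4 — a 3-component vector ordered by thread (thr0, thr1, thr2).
e3 (invocation 3): nothing precedes it; thr2's component alone gives (0, 0, 1)
e1 (invocation 1): nothing precedes it; thr1's component alone gives (0, 1, 0)
e2 (invocation 2): nothing precedes it; thr0's component alone gives (1, 0, 0)
invoked at 11, e7 merges VC(e3)=(0, 0, 1) and bumps thr2's slot → (0, 0, 2)
invoked at 10, e6 merges VC(e2)=(1, 0, 0) and bumps thr0's slot → (2, 0, 0)
invoked at 7, e4 merges VC(e1)=(0, 1, 0), VC(e2)=(1, 0, 0) and bumps thr1's slot → (1, 2, 0)
invoked at 9, e5 merges VC(e2)=(1, 0, 0), VC(e4)=(1, 2, 0) and bumps thr1's slot → (1, 3, 0)
target: VC(e4) = (1, 2, 0)

(1, 2, 0)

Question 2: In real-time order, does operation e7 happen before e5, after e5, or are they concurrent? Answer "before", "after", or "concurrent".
e7 spans [11,…), e5 spans [9,12]
the intervals overlap in both directions

concurrent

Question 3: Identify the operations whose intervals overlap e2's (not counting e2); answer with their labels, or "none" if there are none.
e2 spans [2,4]: anything still running between times 2 and 4 counts as concurrent
e1 [1,5]: concurrent
e3 [3,6]: concurrent
e4 [7,8]: after
e5 [9,12]: after
e6 [10,…): after
e7 [11,…): after

e1, e3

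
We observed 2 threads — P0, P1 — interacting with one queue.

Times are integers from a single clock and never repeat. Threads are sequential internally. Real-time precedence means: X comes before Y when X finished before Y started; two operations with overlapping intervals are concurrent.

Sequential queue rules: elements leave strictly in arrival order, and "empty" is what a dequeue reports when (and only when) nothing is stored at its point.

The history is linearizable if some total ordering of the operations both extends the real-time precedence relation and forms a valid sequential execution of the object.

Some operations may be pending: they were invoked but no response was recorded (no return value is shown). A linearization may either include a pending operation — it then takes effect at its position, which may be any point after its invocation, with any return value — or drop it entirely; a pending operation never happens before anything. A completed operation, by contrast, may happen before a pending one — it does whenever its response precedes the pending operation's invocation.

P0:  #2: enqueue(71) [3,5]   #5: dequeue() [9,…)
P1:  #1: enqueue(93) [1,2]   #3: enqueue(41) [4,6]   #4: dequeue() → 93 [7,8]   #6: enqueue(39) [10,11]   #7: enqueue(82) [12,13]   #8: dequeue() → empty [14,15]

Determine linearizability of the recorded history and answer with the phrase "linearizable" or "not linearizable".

cut after 14 events: linearizable; cut after 15 events (#8 responds, time 15): not linearizable
checked exhaustively: 2 real-time-consistent orders of 7 completed operations, zero legal queue replays
no escape via the 1 pending operation (#5): every completion choice fails
take #1, #2, #3, #4, #6, #7, #8 (pending dropped): step 7 already fails, because #8 dequeue() → empty cannot occur there
take #1, #3, #2, #4, #6, #7, #8 (pending dropped): step 7 already fails, because #8 dequeue() → empty cannot occur there

not linearizable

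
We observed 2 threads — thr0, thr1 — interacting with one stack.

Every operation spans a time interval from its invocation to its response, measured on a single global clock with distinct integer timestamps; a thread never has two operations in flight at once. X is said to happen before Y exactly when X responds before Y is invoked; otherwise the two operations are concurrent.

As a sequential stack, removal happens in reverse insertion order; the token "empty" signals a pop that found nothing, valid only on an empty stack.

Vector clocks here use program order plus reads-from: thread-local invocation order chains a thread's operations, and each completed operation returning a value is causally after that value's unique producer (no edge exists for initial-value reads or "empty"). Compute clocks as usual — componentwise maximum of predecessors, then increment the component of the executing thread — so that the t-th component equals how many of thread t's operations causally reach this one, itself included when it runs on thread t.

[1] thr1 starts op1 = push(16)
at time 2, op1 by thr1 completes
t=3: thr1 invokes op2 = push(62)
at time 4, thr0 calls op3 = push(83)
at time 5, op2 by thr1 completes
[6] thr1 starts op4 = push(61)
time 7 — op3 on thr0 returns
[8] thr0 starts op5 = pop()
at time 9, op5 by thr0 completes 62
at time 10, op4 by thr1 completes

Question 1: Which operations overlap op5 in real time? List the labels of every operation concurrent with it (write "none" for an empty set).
Answer: op4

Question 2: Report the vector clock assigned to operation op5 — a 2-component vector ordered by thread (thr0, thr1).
Answer: (2, 2)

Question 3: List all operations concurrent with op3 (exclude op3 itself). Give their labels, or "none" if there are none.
Answer: op2, op4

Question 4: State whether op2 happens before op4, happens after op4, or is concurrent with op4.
Answer: before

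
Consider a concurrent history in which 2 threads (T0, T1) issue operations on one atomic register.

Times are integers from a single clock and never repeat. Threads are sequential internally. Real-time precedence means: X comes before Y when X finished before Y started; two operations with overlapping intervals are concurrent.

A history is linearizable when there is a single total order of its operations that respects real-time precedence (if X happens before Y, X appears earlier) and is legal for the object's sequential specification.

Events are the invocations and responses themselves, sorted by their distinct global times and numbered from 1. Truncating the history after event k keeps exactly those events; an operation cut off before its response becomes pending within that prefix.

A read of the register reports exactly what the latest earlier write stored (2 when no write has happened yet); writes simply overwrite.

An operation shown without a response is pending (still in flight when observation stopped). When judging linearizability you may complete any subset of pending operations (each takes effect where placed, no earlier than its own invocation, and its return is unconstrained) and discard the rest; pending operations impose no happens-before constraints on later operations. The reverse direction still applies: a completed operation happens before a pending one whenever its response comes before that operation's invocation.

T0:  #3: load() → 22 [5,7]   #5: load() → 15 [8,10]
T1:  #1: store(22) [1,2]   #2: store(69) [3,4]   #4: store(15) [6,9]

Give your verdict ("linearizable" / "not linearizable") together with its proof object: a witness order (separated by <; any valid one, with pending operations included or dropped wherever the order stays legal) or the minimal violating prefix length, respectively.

the violation lands at event 7, #3's response at time 7: events 1..6 linearize, events 1..7 do not
exactly one order of the 3 completed ops respects real time; the atomic register replay fails
every completion of the 1 pending operation (#4) was checked; none linearizes
one such order, #1, #2, #3 (pending dropped), breaks at step 3 where #3 load() → 22 is illegal

not linearizable — minimal violating prefix: 7 events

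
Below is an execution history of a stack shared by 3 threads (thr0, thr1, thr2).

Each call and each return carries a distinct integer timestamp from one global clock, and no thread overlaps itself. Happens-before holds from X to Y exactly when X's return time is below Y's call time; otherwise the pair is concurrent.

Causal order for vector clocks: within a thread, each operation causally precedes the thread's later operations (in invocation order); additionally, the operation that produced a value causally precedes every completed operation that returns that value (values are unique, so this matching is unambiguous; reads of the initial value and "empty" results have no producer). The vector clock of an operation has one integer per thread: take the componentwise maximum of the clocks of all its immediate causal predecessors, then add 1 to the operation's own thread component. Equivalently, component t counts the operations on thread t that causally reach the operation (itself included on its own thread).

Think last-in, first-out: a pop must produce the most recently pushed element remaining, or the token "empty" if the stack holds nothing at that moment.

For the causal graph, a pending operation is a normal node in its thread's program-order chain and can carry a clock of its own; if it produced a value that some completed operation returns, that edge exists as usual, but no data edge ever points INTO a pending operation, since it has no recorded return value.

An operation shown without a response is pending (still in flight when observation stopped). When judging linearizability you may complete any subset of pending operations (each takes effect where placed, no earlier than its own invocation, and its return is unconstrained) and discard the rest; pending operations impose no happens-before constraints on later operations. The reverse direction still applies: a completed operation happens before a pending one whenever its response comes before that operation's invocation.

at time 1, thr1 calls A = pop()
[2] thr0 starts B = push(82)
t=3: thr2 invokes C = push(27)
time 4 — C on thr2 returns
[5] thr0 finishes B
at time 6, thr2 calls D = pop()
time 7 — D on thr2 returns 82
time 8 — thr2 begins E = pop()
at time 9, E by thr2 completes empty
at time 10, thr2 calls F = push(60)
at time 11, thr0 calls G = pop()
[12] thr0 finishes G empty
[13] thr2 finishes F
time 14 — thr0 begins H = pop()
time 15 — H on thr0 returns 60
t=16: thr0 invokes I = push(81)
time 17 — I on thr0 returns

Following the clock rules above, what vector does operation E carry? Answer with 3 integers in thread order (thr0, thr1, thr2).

(1, 0, 3)

no predecessors for C (invoked 3): thr2 increments from zero → (0, 0, 1)
no predecessors for A (invoked 1): thr1 increments from zero → (0, 1, 0)
no predecessors for B (invoked 2): thr0 increments from zero → (1, 0, 0)
G, invoked 11, takes VC(B)=(1, 0, 0) under max, adds 1 for thr0 → (2, 0, 0)
D, invoked 6, takes VC(B)=(1, 0, 0), VC(C)=(0, 0, 1) under max, adds 1 for thr2 → (1, 0, 2)
E, invoked 8, takes VC(D)=(1, 0, 2) under max, adds 1 for thr2 → (1, 0, 3)
F, invoked 10, takes VC(E)=(1, 0, 3) under max, adds 1 for thr2 → (1, 0, 4)
H, invoked 14, takes VC(F)=(1, 0, 4), VC(G)=(2, 0, 0) under max, adds 1 for thr0 → (3, 0, 4)
I, invoked 16, takes VC(H)=(3, 0, 4) under max, adds 1 for thr0 → (4, 0, 4)
target: VC(E) = (1, 0, 3)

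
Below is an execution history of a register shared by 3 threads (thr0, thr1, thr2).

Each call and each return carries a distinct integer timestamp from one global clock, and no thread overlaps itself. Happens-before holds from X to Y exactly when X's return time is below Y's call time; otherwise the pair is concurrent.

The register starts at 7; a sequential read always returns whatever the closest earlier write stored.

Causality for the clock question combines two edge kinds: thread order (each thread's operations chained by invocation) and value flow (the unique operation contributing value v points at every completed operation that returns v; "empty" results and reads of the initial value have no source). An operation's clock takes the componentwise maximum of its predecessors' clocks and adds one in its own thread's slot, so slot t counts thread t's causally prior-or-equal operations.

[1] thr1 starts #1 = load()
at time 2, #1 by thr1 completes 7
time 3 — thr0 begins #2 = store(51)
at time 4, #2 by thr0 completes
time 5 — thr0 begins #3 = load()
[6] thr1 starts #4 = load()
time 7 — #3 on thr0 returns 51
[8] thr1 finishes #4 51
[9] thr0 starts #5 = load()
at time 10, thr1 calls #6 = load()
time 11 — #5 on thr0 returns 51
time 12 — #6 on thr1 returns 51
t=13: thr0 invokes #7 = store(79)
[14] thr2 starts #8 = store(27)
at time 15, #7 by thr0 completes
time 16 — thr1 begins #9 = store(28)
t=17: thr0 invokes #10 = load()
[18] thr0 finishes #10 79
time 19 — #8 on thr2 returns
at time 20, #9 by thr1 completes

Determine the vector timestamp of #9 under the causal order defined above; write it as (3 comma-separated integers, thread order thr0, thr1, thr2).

VC(#8, invoked at 14): no causal predecessors; +1 on thr2 → (0, 0, 1)
VC(#1, invoked at 1): no causal predecessors; +1 on thr1 → (0, 1, 0)
VC(#2, invoked at 3): no causal predecessors; +1 on thr0 → (1, 0, 0)
from VC(#2)=(1, 0, 0), #3 (invoked 5) maxes components and bumps thr0 → (2, 0, 0)
from VC(#1)=(0, 1, 0), VC(#2)=(1, 0, 0), #4 (invoked 6) maxes components and bumps thr1 → (1, 2, 0)
from VC(#2)=(1, 0, 0), VC(#3)=(2, 0, 0), #5 (invoked 9) maxes components and bumps thr0 → (3, 0, 0)
from VC(#2)=(1, 0, 0), VC(#4)=(1, 2, 0), #6 (invoked 10) maxes components and bumps thr1 → (1, 3, 0)
from VC(#5)=(3, 0, 0), #7 (invoked 13) maxes components and bumps thr0 → (4, 0, 0)
from VC(#6)=(1, 3, 0), #9 (invoked 16) maxes components and bumps thr1 → (1, 4, 0)
from VC(#7)=(4, 0, 0), #10 (invoked 17) maxes components and bumps thr0 → (5, 0, 0)
target: VC(#9) = (1, 4, 0)

(1, 4, 0)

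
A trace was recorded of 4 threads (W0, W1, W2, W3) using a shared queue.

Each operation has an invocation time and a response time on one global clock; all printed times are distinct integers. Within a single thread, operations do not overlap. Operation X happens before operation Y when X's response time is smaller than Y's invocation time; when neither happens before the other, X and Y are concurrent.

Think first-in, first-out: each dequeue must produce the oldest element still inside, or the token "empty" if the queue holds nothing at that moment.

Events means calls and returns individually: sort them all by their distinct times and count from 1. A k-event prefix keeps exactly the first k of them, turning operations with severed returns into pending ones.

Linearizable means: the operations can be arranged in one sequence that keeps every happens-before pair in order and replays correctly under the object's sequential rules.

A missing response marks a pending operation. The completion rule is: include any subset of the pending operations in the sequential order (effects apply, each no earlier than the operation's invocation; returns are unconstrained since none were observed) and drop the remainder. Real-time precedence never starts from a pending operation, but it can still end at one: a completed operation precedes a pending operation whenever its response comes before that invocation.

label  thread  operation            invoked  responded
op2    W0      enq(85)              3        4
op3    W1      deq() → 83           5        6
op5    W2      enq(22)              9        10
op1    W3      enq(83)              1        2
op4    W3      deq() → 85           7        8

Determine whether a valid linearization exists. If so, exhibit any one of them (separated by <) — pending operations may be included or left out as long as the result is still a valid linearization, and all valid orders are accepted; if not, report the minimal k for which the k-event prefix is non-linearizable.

1. op1 enq(83), leaving queue <83>
2. op2 enq(85), leaving queue <83,85>
3. op3 deq() → 83, leaving queue <85>
4. op4 deq() → 85, leaving queue <>
5. op5 enq(22), leaving queue <22>

linearizable — witness: op1 < op2 < op3 < op4 < op5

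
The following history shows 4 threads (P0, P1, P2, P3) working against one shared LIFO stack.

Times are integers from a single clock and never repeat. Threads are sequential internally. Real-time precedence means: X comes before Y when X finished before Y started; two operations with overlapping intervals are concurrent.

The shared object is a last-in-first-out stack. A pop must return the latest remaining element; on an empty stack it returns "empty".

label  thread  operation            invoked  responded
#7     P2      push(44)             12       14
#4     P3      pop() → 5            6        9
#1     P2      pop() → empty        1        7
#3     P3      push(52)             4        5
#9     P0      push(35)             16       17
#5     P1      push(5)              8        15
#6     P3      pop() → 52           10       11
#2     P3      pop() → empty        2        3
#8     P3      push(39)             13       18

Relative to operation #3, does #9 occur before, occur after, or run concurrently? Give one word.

after

#9 spans [16,17], #3 spans [4,5]
resp(#3)=5 < inv(#9)=16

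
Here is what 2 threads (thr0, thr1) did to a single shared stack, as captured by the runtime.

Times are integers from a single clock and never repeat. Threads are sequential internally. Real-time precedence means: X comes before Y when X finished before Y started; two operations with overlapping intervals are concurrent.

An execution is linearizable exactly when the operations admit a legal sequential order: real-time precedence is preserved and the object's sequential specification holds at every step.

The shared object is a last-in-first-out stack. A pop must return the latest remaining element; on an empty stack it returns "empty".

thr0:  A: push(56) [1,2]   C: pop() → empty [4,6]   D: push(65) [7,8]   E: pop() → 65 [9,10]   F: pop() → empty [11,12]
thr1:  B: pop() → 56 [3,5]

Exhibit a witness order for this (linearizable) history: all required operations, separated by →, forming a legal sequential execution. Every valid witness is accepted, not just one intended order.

after step 1 (A push(56)): stack <56>
after step 2 (B pop() → 56): stack <>
after step 3 (C pop() → empty): stack <>
after step 4 (D push(65)): stack <65>
after step 5 (E pop() → 65): stack <>
after step 6 (F pop() → empty): stack <>

A → B → C → D → E → F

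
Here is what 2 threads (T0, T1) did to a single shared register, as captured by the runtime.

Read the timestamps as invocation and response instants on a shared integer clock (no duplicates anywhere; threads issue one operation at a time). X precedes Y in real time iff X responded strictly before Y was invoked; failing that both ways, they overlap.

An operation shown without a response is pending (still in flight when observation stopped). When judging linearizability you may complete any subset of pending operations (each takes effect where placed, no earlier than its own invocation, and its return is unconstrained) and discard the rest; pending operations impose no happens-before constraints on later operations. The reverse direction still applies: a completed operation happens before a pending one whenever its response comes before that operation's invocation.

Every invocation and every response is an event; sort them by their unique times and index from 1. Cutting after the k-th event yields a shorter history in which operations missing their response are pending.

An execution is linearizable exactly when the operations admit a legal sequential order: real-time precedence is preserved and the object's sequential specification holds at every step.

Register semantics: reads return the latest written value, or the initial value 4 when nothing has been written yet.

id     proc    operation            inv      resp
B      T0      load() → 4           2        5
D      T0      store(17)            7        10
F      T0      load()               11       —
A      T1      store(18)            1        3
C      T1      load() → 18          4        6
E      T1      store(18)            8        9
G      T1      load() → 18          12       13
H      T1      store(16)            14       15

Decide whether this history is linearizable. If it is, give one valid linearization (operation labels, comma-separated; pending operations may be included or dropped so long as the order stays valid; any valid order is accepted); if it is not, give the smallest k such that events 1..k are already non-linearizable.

after step 1 (B load() → 4): value 4
after step 2 (A store(18)): value 18
after step 3 (C load() → 18): value 18
after step 4 (D store(17)): value 17
after step 5 (E store(18)): value 18
after step 6 (F load() (pending, included)): value 18
after step 7 (G load() → 18): value 18
after step 8 (H store(16)): value 16

linearizable — witness: B, A, C, D, E, F, G, H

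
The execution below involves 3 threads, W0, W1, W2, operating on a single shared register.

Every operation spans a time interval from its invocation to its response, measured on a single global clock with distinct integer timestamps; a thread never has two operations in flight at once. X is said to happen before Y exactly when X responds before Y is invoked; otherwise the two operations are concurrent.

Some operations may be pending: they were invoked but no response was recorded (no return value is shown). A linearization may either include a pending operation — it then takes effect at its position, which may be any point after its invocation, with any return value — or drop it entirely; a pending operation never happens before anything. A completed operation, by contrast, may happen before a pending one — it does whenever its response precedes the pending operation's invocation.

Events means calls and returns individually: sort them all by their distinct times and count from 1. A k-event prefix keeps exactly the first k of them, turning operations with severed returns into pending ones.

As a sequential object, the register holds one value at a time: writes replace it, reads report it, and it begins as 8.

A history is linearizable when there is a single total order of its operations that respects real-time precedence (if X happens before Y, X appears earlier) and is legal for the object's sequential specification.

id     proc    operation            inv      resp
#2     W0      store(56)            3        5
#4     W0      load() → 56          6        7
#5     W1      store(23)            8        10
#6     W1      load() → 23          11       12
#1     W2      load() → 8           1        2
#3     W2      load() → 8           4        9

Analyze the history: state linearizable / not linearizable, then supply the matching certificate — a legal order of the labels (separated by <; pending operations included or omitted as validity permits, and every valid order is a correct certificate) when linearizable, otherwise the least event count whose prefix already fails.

linearizable — witness: #1 < #3 < #2 < #4 < #5 < #6

after step 1 (#1 load() → 8): value 8
after step 2 (#3 load() → 8): value 8
after step 3 (#2 store(56)): value 56
after step 4 (#4 load() → 56): value 56
after step 5 (#5 store(23)): value 23
after step 6 (#6 load() → 23): value 23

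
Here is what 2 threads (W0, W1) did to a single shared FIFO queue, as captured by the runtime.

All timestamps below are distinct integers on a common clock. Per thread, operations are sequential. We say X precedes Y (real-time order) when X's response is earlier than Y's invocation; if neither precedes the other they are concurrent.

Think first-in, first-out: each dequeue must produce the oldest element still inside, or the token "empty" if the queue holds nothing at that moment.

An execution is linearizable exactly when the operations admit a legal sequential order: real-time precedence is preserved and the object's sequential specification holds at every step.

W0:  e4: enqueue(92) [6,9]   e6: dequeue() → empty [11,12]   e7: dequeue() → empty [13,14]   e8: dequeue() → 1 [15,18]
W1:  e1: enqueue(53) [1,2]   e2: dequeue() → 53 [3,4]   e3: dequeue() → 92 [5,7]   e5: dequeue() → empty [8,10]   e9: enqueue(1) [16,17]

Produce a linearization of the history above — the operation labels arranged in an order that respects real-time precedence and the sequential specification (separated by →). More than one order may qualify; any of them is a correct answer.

after step 1 (e1 enqueue(53)): queue <53>
after step 2 (e2 dequeue() → 53): queue <>
after step 3 (e4 enqueue(92)): queue <92>
after step 4 (e3 dequeue() → 92): queue <>
after step 5 (e5 dequeue() → empty): queue <>
after step 6 (e6 dequeue() → empty): queue <>
after step 7 (e7 dequeue() → empty): queue <>
after step 8 (e9 enqueue(1)): queue <1>
after step 9 (e8 dequeue() → 1): queue <>

e1 → e2 → e4 → e3 → e5 → e6 → e7 → e9 → e8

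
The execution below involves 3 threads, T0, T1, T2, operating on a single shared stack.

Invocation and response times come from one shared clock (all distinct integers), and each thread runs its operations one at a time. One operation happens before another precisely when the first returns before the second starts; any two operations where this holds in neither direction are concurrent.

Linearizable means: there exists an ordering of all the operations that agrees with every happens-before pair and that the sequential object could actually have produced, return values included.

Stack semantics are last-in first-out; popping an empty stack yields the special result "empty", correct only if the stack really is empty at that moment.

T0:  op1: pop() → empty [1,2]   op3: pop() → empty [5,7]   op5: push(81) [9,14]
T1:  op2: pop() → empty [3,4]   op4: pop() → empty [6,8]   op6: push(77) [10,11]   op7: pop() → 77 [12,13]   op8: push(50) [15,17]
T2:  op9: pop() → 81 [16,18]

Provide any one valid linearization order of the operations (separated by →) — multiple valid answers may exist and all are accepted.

op1 → op2 → op3 → op4 → op5 → op6 → op7 → op9 → op8

after step 1 (op1 pop() → empty): stack <>
after step 2 (op2 pop() → empty): stack <>
after step 3 (op3 pop() → empty): stack <>
after step 4 (op4 pop() → empty): stack <>
after step 5 (op5 push(81)): stack <81>
after step 6 (op6 push(77)): stack <81,77>
after step 7 (op7 pop() → 77): stack <81>
after step 8 (op9 pop() → 81): stack <>
after step 9 (op8 push(50)): stack <50>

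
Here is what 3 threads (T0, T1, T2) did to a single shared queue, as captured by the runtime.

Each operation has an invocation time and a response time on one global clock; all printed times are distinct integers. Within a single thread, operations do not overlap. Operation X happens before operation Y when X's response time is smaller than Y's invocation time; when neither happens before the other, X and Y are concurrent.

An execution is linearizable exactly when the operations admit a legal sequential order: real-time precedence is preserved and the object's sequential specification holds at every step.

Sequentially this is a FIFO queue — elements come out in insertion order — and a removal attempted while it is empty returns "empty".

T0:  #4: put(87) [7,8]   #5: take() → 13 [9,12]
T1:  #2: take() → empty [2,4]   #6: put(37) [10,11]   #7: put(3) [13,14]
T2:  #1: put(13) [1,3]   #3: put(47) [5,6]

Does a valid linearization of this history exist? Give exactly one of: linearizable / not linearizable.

a witness: #2, #1, #3, #4, #5, #6, #7
1. #2 take() → empty, leaving queue <>
2. #1 put(13), leaving queue <13>
3. #3 put(47), leaving queue <13,47>
4. #4 put(87), leaving queue <13,47,87>
5. #5 take() → 13, leaving queue <47,87>
6. #6 put(37), leaving queue <47,87,37>
7. #7 put(3), leaving queue <47,87,37,3>

linearizable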